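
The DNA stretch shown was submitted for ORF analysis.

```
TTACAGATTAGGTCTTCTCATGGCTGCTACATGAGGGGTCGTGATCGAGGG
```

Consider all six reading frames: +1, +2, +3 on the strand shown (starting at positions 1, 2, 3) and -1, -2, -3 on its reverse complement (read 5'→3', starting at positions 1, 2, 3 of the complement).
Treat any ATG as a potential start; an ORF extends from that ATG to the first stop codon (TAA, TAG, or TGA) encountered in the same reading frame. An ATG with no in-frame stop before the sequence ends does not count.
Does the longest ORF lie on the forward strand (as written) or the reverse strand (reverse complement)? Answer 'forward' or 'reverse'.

reverse

Reverse complement (5'→3'): CCCTCGATCACGACCCCTCATGTAGCAGCCATGAGAAGACCTAATCTGTAA
Frame +1: TTA CAG ATT AGG TCT TCT CAT GGC TGC TAC ATG AGG GGT CGT GAT CGA GGG — no ATG→stop ORF.
Frame +2: TAC AGA TTA GGT CTT CTC ATG GCT GCT ACA TGA GGG GTC GTG ATC GAG — ATG at 20, stop TGA at 32 → 15 nt.
Frame +3: ACA GAT TAG GTC TTC TCA TGG CTG CTA CAT GAG GGG TCG TGA TCG AGG — no ATG→stop ORF.
Frame -1: CCC TCG ATC ACG ACC CCT CAT GTA GCA GCC ATG AGA AGA CCT AAT CTG TAA — ATG at 31, stop TAA at 49 → 21 nt.
Frame -2: CCT CGA TCA CGA CCC CTC ATG TAG CAG CCA TGA GAA GAC CTA ATC TGT — ATG at 20, stop TAG at 23 → 6 nt.
Frame -3: CTC GAT CAC GAC CCC TCA TGT AGC AGC CAT GAG AAG ACC TAA TCT GTA — no ATG→stop ORF.
Forward-strand max 15 nt; reverse-strand max 21 nt. The reverse strand has the longer ORF.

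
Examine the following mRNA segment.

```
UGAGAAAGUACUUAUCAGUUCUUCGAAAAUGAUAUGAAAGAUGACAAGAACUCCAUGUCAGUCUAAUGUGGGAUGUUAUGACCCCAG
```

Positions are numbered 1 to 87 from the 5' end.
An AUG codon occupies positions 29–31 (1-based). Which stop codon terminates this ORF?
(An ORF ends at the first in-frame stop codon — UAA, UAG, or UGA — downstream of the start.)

Codons from position 29: AUG (29–31), AUA (32–34), UGA (35–37).
The first in-frame stop codon is UGA.

UGA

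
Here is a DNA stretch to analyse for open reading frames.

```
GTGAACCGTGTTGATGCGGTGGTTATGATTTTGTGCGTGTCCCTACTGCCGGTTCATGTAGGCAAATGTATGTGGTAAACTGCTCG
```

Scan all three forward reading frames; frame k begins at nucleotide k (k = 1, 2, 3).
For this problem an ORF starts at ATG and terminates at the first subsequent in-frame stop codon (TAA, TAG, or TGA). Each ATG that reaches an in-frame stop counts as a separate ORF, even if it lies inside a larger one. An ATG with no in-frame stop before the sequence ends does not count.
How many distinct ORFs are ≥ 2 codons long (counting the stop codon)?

4

Frame 1: GTG AAC CGT GTT GAT GCG GTG GTT ATG ATT TTG TGC GTG TCC CTA CTG CCG GTT CAT GTA GGC AAA TGT ATG TGG TAA ACT GCT — ATG at 25, stop TAA at 76 → 54 nt; ATG at 70, stop TAA at 76 → 9 nt.
Frame 2: TGA ACC GTG TTG ATG CGG TGG TTA TGA TTT TGT GCG TGT CCC TAC TGC CGG TTC ATG TAG GCA AAT GTA TGT GGT AAA CTG CTC — ATG at 14, stop TGA at 26 → 15 nt; ATG at 56, stop TAG at 59 → 6 nt.
Frame 3: GAA CCG TGT TGA TGC GGT GGT TAT GAT TTT GTG CGT GTC CCT ACT GCC GGT TCA TGT AGG CAA ATG TAT GTG GTA AAC TGC TCG — no ATG→stop ORF.
ORFs ≥ 2 codons: frame 1 25–78 (18 codons), frame 1 70–78 (3 codons), frame 2 14–28 (5 codons), frame 2 56–61 (2 codons). Count = 4.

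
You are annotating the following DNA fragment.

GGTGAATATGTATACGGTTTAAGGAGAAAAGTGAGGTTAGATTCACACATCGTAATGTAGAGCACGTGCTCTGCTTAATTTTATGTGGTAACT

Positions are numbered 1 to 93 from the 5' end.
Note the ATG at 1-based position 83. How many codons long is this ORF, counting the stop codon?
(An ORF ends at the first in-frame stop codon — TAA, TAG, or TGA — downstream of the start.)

3

Codons from position 83: ATG (83–85), TGG (86–88), TAA (89–91).
TAA is the first in-frame stop; that's 3 codons including the stop.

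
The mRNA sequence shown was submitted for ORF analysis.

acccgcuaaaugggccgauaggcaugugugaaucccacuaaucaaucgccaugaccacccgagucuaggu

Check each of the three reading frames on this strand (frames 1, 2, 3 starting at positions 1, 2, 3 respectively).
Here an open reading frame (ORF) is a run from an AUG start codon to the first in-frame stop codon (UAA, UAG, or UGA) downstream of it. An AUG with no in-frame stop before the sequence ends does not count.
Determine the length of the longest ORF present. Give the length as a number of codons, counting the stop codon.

Frame 1: ACC CGC UAA AUG GGC CGA UAG GCA UGU GUG AAU CCC ACU AAU CAA UCG CCA UGA CCA CCC GAG UCU AGG — AUG at 10, stop UAG at 19 → 12 nt.
Frame 2: CCC GCU AAA UGG GCC GAU AGG CAU GUG UGA AUC CCA CUA AUC AAU CGC CAU GAC CAC CCG AGU CUA GGU — no AUG→stop ORF.
Frame 3: CCG CUA AAU GGG CCG AUA GGC AUG UGU GAA UCC CAC UAA UCA AUC GCC AUG ACC ACC CGA GUC UAG — AUG at 24, stop UAA at 39 → 18 nt; AUG at 51, stop UAG at 66 → 18 nt.
Longest: frame 3, positions 24–41, 18 nt = 6 codons = 5 aa. → 6 codons.

6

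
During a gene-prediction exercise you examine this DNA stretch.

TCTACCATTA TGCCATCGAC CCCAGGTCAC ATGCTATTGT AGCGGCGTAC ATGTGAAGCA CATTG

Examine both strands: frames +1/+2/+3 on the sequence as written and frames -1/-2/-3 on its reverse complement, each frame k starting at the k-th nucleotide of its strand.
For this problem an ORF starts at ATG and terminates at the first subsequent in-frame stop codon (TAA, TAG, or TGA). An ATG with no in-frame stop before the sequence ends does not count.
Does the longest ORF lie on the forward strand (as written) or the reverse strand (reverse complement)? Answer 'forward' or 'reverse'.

Reverse complement (5'→3'): CAATGTGCTTCACATGTACGCCGCTACAATAGCATGTGACCTGGGGTCGATGGCATAATGGTAGA
Frame +1: TCT ACC ATT ATG CCA TCG ACC CCA GGT CAC ATG CTA TTG TAG CGG CGT ACA TGT GAA GCA CAT — ATG at 10, stop TAG at 40 → 33 nt; ATG at 31, stop TAG at 40 → 12 nt.
Frame +2: CTA CCA TTA TGC CAT CGA CCC CAG GTC ACA TGC TAT TGT AGC GGC GTA CAT GTG AAG CAC ATT — no ATG→stop ORF.
Frame +3: TAC CAT TAT GCC ATC GAC CCC AGG TCA CAT GCT ATT GTA GCG GCG TAC ATG TGA AGC ACA TTG — ATG at 51, stop TGA at 54 → 6 nt.
Frame -1: CAA TGT GCT TCA CAT GTA CGC CGC TAC AAT AGC ATG TGA CCT GGG GTC GAT GGC ATA ATG GTA — ATG at 34, stop TGA at 37 → 6 nt.
Frame -2: AAT GTG CTT CAC ATG TAC GCC GCT ACA ATA GCA TGT GAC CTG GGG TCG ATG GCA TAA TGG TAG — ATG at 14, stop TAA at 56 → 45 nt; ATG at 50, stop TAA at 56 → 9 nt.
Frame -3: ATG TGC TTC ACA TGT ACG CCG CTA CAA TAG CAT GTG ACC TGG GGT CGA TGG CAT AAT GGT AGA — ATG at 3, stop TAG at 30 → 30 nt.
Forward-strand max 33 nt; reverse-strand max 45 nt. The reverse strand has the longer ORF.

reverse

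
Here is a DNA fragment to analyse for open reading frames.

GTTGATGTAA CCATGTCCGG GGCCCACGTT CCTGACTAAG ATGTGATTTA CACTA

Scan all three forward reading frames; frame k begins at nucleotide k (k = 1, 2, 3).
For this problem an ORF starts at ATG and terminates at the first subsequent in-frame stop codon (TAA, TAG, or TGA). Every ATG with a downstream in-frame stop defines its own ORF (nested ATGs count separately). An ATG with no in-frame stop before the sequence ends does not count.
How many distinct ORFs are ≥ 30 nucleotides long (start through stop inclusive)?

Frame 1: GTT GAT GTA ACC ATG TCC GGG GCC CAC GTT CCT GAC TAA GAT GTG ATT TAC ACT — ATG at 13, stop TAA at 37 → 27 nt.
Frame 2: TTG ATG TAA CCA TGT CCG GGG CCC ACG TTC CTG ACT AAG ATG TGA TTT ACA CTA — ATG at 5, stop TAA at 8 → 6 nt; ATG at 41, stop TGA at 44 → 6 nt.
Frame 3: TGA TGT AAC CAT GTC CGG GGC CCA CGT TCC TGA CTA AGA TGT GAT TTA CAC — no ATG→stop ORF.
No ORF reaches 30 nucleotides. Count = 0.

0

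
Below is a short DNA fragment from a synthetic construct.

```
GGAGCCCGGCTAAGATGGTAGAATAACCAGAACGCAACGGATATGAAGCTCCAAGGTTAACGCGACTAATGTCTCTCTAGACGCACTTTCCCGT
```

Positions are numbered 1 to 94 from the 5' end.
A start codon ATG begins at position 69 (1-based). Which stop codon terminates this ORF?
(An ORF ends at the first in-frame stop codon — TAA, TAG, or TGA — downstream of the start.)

Codons from position 69: ATG (69–71), TCT (72–74), CTC (75–77), TAG (78–80).
The first in-frame stop codon is TAG.

TAG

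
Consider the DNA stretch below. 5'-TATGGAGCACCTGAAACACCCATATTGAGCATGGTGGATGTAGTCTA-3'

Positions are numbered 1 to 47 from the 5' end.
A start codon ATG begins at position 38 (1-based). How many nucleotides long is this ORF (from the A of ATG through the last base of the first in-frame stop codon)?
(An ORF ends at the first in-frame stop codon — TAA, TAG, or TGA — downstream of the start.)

Codons from position 38: ATG (38–40), TAG (41–43).
TAG is the first in-frame stop; ORF spans 38–43, 6 nucleotides.

6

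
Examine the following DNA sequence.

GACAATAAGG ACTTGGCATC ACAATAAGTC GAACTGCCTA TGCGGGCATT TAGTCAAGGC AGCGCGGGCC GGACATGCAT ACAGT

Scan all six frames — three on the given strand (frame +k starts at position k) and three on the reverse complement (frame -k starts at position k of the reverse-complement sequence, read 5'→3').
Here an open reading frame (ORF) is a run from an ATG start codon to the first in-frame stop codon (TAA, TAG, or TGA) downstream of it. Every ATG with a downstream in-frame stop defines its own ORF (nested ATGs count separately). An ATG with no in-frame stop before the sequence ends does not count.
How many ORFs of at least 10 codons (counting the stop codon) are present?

Reverse complement (5'→3'): ACTGTATGCATGTCCGGCCCGCGCTGCCTTGACTAAATGCCCGCATAGGCAGTTCGACTTATTGTGATGCCAAGTCCTTATTGTC
Frame +1: GAC AAT AAG GAC TTG GCA TCA CAA TAA GTC GAA CTG CCT ATG CGG GCA TTT AGT CAA GGC AGC GCG GGC CGG ACA TGC ATA CAG — no ATG→stop ORF.
Frame +2: ACA ATA AGG ACT TGG CAT CAC AAT AAG TCG AAC TGC CTA TGC GGG CAT TTA GTC AAG GCA GCG CGG GCC GGA CAT GCA TAC AGT — no ATG→stop ORF.
Frame +3: CAA TAA GGA CTT GGC ATC ACA ATA AGT CGA ACT GCC TAT GCG GGC ATT TAG TCA AGG CAG CGC GGG CCG GAC ATG CAT ACA — no ATG→stop ORF.
Frame -1: ACT GTA TGC ATG TCC GGC CCG CGC TGC CTT GAC TAA ATG CCC GCA TAG GCA GTT CGA CTT ATT GTG ATG CCA AGT CCT TAT TGT — ATG at 10, stop TAA at 34 → 27 nt; ATG at 37, stop TAG at 46 → 12 nt.
Frame -2: CTG TAT GCA TGT CCG GCC CGC GCT GCC TTG ACT AAA TGC CCG CAT AGG CAG TTC GAC TTA TTG TGA TGC CAA GTC CTT ATT GTC — no ATG→stop ORF.
Frame -3: TGT ATG CAT GTC CGG CCC GCG CTG CCT TGA CTA AAT GCC CGC ATA GGC AGT TCG ACT TAT TGT GAT GCC AAG TCC TTA TTG — ATG at 6, stop TGA at 30 → 27 nt.
No ORF reaches 10 codons. Count = 0.

0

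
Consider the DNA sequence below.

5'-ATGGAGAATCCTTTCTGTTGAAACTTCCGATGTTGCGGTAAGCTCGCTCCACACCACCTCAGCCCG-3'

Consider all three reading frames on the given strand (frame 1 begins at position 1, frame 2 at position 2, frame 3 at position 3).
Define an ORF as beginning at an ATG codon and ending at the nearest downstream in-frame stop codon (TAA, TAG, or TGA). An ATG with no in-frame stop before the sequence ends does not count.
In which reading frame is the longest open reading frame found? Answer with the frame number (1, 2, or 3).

Frame 1: ATG GAG AAT CCT TTC TGT TGA AAC TTC CGA TGT TGC GGT AAG CTC GCT CCA CAC CAC CTC AGC CCG — ATG at 1, stop TGA at 19 → 21 nt.
Frame 2: TGG AGA ATC CTT TCT GTT GAA ACT TCC GAT GTT GCG GTA AGC TCG CTC CAC ACC ACC TCA GCC — no ATG→stop ORF.
Frame 3: GGA GAA TCC TTT CTG TTG AAA CTT CCG ATG TTG CGG TAA GCT CGC TCC ACA CCA CCT CAG CCC — ATG at 30, stop TAA at 39 → 12 nt.
Longest ORF is 21 nt in frame 1 (positions 1–21).

1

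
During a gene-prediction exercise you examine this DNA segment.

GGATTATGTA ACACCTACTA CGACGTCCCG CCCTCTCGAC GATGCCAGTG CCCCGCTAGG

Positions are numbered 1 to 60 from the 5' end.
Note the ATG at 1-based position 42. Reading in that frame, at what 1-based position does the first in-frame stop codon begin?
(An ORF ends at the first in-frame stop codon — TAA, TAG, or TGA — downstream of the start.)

57

Codons from position 42: ATG (42–44), CCA (45–47), GTG (48–50), CCC (51–53), CGC (54–56), TAG (57–59).
TAG is a stop codon; it begins at position 57.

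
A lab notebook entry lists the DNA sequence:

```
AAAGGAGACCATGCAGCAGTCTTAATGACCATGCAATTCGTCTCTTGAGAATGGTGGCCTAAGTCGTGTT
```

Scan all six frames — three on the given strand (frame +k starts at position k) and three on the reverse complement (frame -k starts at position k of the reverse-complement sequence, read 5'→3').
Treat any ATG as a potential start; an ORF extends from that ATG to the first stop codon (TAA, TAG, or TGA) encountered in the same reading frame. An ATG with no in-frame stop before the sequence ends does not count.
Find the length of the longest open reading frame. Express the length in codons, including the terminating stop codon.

8

Reverse complement (5'→3'): AACACGACTTAGGCCACCATTCTCAAGAGACGAATTGCATGGTCATTAAGACTGCTGCATGGTCTCCTTT
Frame +1: AAA GGA GAC CAT GCA GCA GTC TTA ATG ACC ATG CAA TTC GTC TCT TGA GAA TGG TGG CCT AAG TCG TGT — ATG at 25, stop TGA at 46 → 24 nt; ATG at 31, stop TGA at 46 → 18 nt.
Frame +2: AAG GAG ACC ATG CAG CAG TCT TAA TGA CCA TGC AAT TCG TCT CTT GAG AAT GGT GGC CTA AGT CGT GTT — ATG at 11, stop TAA at 23 → 15 nt.
Frame +3: AGG AGA CCA TGC AGC AGT CTT AAT GAC CAT GCA ATT CGT CTC TTG AGA ATG GTG GCC TAA GTC GTG — ATG at 51, stop TAA at 60 → 12 nt.
Frame -1: AAC ACG ACT TAG GCC ACC ATT CTC AAG AGA CGA ATT GCA TGG TCA TTA AGA CTG CTG CAT GGT CTC CTT — no ATG→stop ORF.
Frame -2: ACA CGA CTT AGG CCA CCA TTC TCA AGA GAC GAA TTG CAT GGT CAT TAA GAC TGC TGC ATG GTC TCC TTT — no ATG→stop ORF.
Frame -3: CAC GAC TTA GGC CAC CAT TCT CAA GAG ACG AAT TGC ATG GTC ATT AAG ACT GCT GCA TGG TCT CCT — no ATG→stop ORF.
Longest: frame +1, positions 25–48, 24 nt = 8 codons = 7 aa. → 8 codons.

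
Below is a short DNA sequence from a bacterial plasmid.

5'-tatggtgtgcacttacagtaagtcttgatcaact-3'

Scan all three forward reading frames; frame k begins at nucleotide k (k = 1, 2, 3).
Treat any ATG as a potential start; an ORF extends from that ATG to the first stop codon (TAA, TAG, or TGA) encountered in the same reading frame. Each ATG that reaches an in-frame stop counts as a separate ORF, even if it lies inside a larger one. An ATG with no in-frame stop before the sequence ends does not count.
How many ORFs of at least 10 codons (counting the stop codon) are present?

Frame 1: TAT GGT GTG CAC TTA CAG TAA GTC TTG ATC AAC — no ATG→stop ORF.
Frame 2: ATG GTG TGC ACT TAC AGT AAG TCT TGA TCA ACT — ATG at 2, stop TGA at 26 → 27 nt.
Frame 3: TGG TGT GCA CTT ACA GTA AGT CTT GAT CAA — no ATG→stop ORF.
No ORF reaches 10 codons. Count = 0.

0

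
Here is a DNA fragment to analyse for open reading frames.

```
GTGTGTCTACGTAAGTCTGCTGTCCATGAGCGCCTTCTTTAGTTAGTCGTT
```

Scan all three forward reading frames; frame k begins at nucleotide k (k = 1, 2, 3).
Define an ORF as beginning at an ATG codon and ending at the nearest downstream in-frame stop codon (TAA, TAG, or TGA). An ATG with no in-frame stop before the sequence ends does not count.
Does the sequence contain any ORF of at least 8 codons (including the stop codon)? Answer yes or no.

no

Frame 1: GTG TGT CTA CGT AAG TCT GCT GTC CAT GAG CGC CTT CTT TAG TTA GTC GTT — no ATG→stop ORF.
Frame 2: TGT GTC TAC GTA AGT CTG CTG TCC ATG AGC GCC TTC TTT AGT TAG TCG — ATG at 26, stop TAG at 44 → 21 nt.
Frame 3: GTG TCT ACG TAA GTC TGC TGT CCA TGA GCG CCT TCT TTA GTT AGT CGT — no ATG→stop ORF.
Largest ORF found is 7 codons < 8, so no.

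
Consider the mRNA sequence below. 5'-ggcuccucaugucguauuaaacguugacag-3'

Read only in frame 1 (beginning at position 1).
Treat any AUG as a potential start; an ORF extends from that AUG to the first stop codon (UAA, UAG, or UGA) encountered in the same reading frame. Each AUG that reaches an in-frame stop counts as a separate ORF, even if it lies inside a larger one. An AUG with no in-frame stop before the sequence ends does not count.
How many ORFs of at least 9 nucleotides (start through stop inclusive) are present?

0

Frame 1: GGC UCC UCA UGU CGU AUU AAA CGU UGA CAG — no AUG→stop ORF.
No ORF reaches 9 nucleotides. Count = 0.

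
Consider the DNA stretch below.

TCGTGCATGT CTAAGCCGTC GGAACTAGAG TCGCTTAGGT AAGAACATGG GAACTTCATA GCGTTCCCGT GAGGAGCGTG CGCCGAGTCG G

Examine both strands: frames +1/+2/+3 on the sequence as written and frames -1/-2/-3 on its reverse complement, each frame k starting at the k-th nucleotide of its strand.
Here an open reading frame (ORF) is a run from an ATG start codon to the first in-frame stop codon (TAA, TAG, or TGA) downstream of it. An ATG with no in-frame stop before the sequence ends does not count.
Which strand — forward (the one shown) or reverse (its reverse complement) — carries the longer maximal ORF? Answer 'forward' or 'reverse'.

forward

Reverse complement (5'→3'): CCGACTCGGCGCACGCTCCTCACGGGAACGCTATGAAGTTCCCATGTTCTTACCTAAGCGACTCTAGTTCCGACGGCTTAGACATGCACGA
Frame +1: TCG TGC ATG TCT AAG CCG TCG GAA CTA GAG TCG CTT AGG TAA GAA CAT GGG AAC TTC ATA GCG TTC CCG TGA GGA GCG TGC GCC GAG TCG — ATG at 7, stop TAA at 40 → 36 nt.
Frame +2: CGT GCA TGT CTA AGC CGT CGG AAC TAG AGT CGC TTA GGT AAG AAC ATG GGA ACT TCA TAG CGT TCC CGT GAG GAG CGT GCG CCG AGT CGG — ATG at 47, stop TAG at 59 → 15 nt.
Frame +3: GTG CAT GTC TAA GCC GTC GGA ACT AGA GTC GCT TAG GTA AGA ACA TGG GAA CTT CAT AGC GTT CCC GTG AGG AGC GTG CGC CGA GTC — no ATG→stop ORF.
Frame -1: CCG ACT CGG CGC ACG CTC CTC ACG GGA ACG CTA TGA AGT TCC CAT GTT CTT ACC TAA GCG ACT CTA GTT CCG ACG GCT TAG ACA TGC ACG — no ATG→stop ORF.
Frame -2: CGA CTC GGC GCA CGC TCC TCA CGG GAA CGC TAT GAA GTT CCC ATG TTC TTA CCT AAG CGA CTC TAG TTC CGA CGG CTT AGA CAT GCA CGA — ATG at 44, stop TAG at 65 → 24 nt.
Frame -3: GAC TCG GCG CAC GCT CCT CAC GGG AAC GCT ATG AAG TTC CCA TGT TCT TAC CTA AGC GAC TCT AGT TCC GAC GGC TTA GAC ATG CAC — no ATG→stop ORF.
Forward-strand max 36 nt; reverse-strand max 24 nt. The forward strand has the longer ORF.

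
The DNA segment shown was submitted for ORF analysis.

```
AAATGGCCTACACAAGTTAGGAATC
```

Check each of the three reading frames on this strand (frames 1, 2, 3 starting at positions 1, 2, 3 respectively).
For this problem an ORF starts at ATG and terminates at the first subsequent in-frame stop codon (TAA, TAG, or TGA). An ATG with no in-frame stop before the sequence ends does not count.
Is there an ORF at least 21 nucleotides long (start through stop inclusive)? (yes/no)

Frame 1: AAA TGG CCT ACA CAA GTT AGG AAT — no ATG→stop ORF.
Frame 2: AAT GGC CTA CAC AAG TTA GGA ATC — no ATG→stop ORF.
Frame 3: ATG GCC TAC ACA AGT TAG GAA — ATG at 3, stop TAG at 18 → 18 nt.
Largest ORF found is 18 nucleotides < 21, so no.

no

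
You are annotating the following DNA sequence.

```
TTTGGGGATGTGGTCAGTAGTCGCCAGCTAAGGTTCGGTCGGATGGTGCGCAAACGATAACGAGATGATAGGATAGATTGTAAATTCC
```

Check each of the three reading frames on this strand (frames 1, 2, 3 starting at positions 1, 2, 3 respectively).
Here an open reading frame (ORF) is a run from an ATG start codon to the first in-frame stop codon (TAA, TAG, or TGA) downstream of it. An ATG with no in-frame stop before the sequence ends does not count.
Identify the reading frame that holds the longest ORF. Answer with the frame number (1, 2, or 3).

Frame 1: TTT GGG GAT GTG GTC AGT AGT CGC CAG CTA AGG TTC GGT CGG ATG GTG CGC AAA CGA TAA CGA GAT GAT AGG ATA GAT TGT AAA TTC — ATG at 43, stop TAA at 58 → 18 nt.
Frame 2: TTG GGG ATG TGG TCA GTA GTC GCC AGC TAA GGT TCG GTC GGA TGG TGC GCA AAC GAT AAC GAG ATG ATA GGA TAG ATT GTA AAT TCC — ATG at 8, stop TAA at 29 → 24 nt; ATG at 65, stop TAG at 74 → 12 nt.
Frame 3: TGG GGA TGT GGT CAG TAG TCG CCA GCT AAG GTT CGG TCG GAT GGT GCG CAA ACG ATA ACG AGA TGA TAG GAT AGA TTG TAA ATT — no ATG→stop ORF.
Longest ORF is 24 nt in frame 2 (positions 8–31).

2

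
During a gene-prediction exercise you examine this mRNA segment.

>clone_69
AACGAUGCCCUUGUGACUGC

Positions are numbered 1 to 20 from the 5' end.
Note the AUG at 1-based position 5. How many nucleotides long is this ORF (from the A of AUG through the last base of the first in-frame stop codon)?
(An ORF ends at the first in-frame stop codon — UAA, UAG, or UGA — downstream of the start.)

Codons from position 5: AUG (5–7), CCC (8–10), UUG (11–13), UGA (14–16).
UGA is the first in-frame stop; ORF spans 5–16, 12 nucleotides.

12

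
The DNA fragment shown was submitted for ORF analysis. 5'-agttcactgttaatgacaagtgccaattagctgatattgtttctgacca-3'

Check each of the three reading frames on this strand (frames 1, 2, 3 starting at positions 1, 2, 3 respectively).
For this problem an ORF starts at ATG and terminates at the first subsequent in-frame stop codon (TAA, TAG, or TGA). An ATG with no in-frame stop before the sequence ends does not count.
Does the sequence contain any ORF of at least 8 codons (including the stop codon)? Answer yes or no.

Frame 1: AGT TCA CTG TTA ATG ACA AGT GCC AAT TAG CTG ATA TTG TTT CTG ACC — ATG at 13, stop TAG at 28 → 18 nt.
Frame 2: GTT CAC TGT TAA TGA CAA GTG CCA ATT AGC TGA TAT TGT TTC TGA CCA — no ATG→stop ORF.
Frame 3: TTC ACT GTT AAT GAC AAG TGC CAA TTA GCT GAT ATT GTT TCT GAC — no ATG→stop ORF.
Largest ORF found is 6 codons < 8, so no.

no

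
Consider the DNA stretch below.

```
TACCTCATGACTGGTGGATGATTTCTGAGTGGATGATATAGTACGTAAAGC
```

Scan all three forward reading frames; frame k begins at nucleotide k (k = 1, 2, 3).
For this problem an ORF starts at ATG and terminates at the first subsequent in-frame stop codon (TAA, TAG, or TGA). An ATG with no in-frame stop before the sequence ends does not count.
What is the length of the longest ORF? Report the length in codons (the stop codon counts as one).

Frame 1: TAC CTC ATG ACT GGT GGA TGA TTT CTG AGT GGA TGA TAT AGT ACG TAA AGC — ATG at 7, stop TGA at 19 → 15 nt.
Frame 2: ACC TCA TGA CTG GTG GAT GAT TTC TGA GTG GAT GAT ATA GTA CGT AAA — no ATG→stop ORF.
Frame 3: CCT CAT GAC TGG TGG ATG ATT TCT GAG TGG ATG ATA TAG TAC GTA AAG — ATG at 18, stop TAG at 39 → 24 nt; ATG at 33, stop TAG at 39 → 9 nt.
Longest: frame 3, positions 18–41, 24 nt = 8 codons = 7 aa. → 8 codons.

8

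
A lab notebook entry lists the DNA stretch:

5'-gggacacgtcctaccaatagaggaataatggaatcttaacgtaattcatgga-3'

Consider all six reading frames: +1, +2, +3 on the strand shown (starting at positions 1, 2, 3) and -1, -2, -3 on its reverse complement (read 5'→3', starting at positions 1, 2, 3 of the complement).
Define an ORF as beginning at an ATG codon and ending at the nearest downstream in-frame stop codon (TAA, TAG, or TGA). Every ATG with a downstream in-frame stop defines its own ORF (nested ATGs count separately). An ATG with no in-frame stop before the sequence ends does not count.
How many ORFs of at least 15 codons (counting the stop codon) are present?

0

Reverse complement (5'→3'): TCCATGAATTACGTTAAGATTCCATTATTCCTCTATTGGTAGGACGTGTCCC
Frame +1: GGG ACA CGT CCT ACC AAT AGA GGA ATA ATG GAA TCT TAA CGT AAT TCA TGG — ATG at 28, stop TAA at 37 → 12 nt.
Frame +2: GGA CAC GTC CTA CCA ATA GAG GAA TAA TGG AAT CTT AAC GTA ATT CAT GGA — no ATG→stop ORF.
Frame +3: GAC ACG TCC TAC CAA TAG AGG AAT AAT GGA ATC TTA ACG TAA TTC ATG — no ATG→stop ORF.
Frame -1: TCC ATG AAT TAC GTT AAG ATT CCA TTA TTC CTC TAT TGG TAG GAC GTG TCC — ATG at 4, stop TAG at 40 → 39 nt.
Frame -2: CCA TGA ATT ACG TTA AGA TTC CAT TAT TCC TCT ATT GGT AGG ACG TGT CCC — no ATG→stop ORF.
Frame -3: CAT GAA TTA CGT TAA GAT TCC ATT ATT CCT CTA TTG GTA GGA CGT GTC — no ATG→stop ORF.
No ORF reaches 15 codons. Count = 0.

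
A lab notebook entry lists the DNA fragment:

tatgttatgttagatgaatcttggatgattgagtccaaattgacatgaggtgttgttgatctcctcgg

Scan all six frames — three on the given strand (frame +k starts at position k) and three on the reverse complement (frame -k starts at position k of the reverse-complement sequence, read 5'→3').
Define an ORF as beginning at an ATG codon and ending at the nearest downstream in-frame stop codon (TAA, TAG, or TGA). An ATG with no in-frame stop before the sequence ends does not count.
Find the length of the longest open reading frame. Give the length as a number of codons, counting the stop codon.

Reverse complement (5'→3'): CCGAGGAGATCAACAACACCTCATGTCAATTTGGACTCAATCATCCAAGATTCATCTAACATAACATA
Frame +1: TAT GTT ATG TTA GAT GAA TCT TGG ATG ATT GAG TCC AAA TTG ACA TGA GGT GTT GTT GAT CTC CTC — ATG at 7, stop TGA at 46 → 42 nt; ATG at 25, stop TGA at 46 → 24 nt.
Frame +2: ATG TTA TGT TAG ATG AAT CTT GGA TGA TTG AGT CCA AAT TGA CAT GAG GTG TTG TTG ATC TCC TCG — ATG at 2, stop TAG at 11 → 12 nt; ATG at 14, stop TGA at 26 → 15 nt.
Frame +3: TGT TAT GTT AGA TGA ATC TTG GAT GAT TGA GTC CAA ATT GAC ATG AGG TGT TGT TGA TCT CCT CGG — ATG at 45, stop TGA at 57 → 15 nt.
Frame -1: CCG AGG AGA TCA ACA ACA CCT CAT GTC AAT TTG GAC TCA ATC ATC CAA GAT TCA TCT AAC ATA ACA — no ATG→stop ORF.
Frame -2: CGA GGA GAT CAA CAA CAC CTC ATG TCA ATT TGG ACT CAA TCA TCC AAG ATT CAT CTA ACA TAA CAT — ATG at 23, stop TAA at 62 → 42 nt.
Frame -3: GAG GAG ATC AAC AAC ACC TCA TGT CAA TTT GGA CTC AAT CAT CCA AGA TTC ATC TAA CAT AAC ATA — no ATG→stop ORF.
Longest: frame +1, positions 7–48, 42 nt = 14 codons = 13 aa. → 14 codons.

14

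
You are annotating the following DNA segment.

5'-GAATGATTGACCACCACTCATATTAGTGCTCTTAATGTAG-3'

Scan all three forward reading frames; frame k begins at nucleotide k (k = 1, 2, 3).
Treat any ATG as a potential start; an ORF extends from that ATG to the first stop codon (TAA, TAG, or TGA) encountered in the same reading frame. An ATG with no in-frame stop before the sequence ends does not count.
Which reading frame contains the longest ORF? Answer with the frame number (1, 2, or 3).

Frame 1: GAA TGA TTG ACC ACC ACT CAT ATT AGT GCT CTT AAT GTA — no ATG→stop ORF.
Frame 2: AAT GAT TGA CCA CCA CTC ATA TTA GTG CTC TTA ATG TAG — ATG at 35, stop TAG at 38 → 6 nt.
Frame 3: ATG ATT GAC CAC CAC TCA TAT TAG TGC TCT TAA TGT — ATG at 3, stop TAG at 24 → 24 nt.
Longest ORF is 24 nt in frame 3 (positions 3–26).

3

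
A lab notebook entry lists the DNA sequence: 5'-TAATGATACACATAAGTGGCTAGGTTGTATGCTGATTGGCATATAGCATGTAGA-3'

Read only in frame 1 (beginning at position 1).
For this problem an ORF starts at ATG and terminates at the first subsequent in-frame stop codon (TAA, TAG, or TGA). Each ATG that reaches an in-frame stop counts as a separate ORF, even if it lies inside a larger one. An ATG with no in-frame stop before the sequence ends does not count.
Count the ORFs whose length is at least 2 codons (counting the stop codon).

Frame 1: TAA TGA TAC ACA TAA GTG GCT AGG TTG TAT GCT GAT TGG CAT ATA GCA TGT AGA — no ATG→stop ORF.
No ORF reaches 2 codons. Count = 0.

0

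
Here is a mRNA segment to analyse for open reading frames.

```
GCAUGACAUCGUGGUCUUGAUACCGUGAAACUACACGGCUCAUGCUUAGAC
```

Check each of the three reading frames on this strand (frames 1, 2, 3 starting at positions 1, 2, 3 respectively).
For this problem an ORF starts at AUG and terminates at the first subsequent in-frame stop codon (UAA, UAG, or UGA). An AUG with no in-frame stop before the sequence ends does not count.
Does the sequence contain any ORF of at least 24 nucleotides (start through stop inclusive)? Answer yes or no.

Frame 1: GCA UGA CAU CGU GGU CUU GAU ACC GUG AAA CUA CAC GGC UCA UGC UUA GAC — no AUG→stop ORF.
Frame 2: CAU GAC AUC GUG GUC UUG AUA CCG UGA AAC UAC ACG GCU CAU GCU UAG — no AUG→stop ORF.
Frame 3: AUG ACA UCG UGG UCU UGA UAC CGU GAA ACU ACA CGG CUC AUG CUU AGA — AUG at 3, stop UGA at 18 → 18 nt.
Largest ORF found is 18 nucleotides < 24, so no.

no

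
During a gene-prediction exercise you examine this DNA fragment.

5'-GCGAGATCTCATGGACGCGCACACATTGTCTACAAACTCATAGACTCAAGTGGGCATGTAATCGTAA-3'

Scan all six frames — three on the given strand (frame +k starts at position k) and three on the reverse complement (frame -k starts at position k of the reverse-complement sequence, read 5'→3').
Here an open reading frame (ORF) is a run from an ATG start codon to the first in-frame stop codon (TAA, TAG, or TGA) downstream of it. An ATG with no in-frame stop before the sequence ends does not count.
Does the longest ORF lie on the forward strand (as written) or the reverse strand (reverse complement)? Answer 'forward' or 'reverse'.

Reverse complement (5'→3'): TTACGATTACATGCCCACTTGAGTCTATGAGTTTGTAGACAATGTGTGCGCGTCCATGAGATCTCGC
Frame +1: GCG AGA TCT CAT GGA CGC GCA CAC ATT GTC TAC AAA CTC ATA GAC TCA AGT GGG CAT GTA ATC GTA — no ATG→stop ORF.
Frame +2: CGA GAT CTC ATG GAC GCG CAC ACA TTG TCT ACA AAC TCA TAG ACT CAA GTG GGC ATG TAA TCG TAA — ATG at 11, stop TAG at 41 → 33 nt; ATG at 56, stop TAA at 59 → 6 nt.
Frame +3: GAG ATC TCA TGG ACG CGC ACA CAT TGT CTA CAA ACT CAT AGA CTC AAG TGG GCA TGT AAT CGT — no ATG→stop ORF.
Frame -1: TTA CGA TTA CAT GCC CAC TTG AGT CTA TGA GTT TGT AGA CAA TGT GTG CGC GTC CAT GAG ATC TCG — no ATG→stop ORF.
Frame -2: TAC GAT TAC ATG CCC ACT TGA GTC TAT GAG TTT GTA GAC AAT GTG TGC GCG TCC ATG AGA TCT CGC — ATG at 11, stop TGA at 20 → 12 nt.
Frame -3: ACG ATT ACA TGC CCA CTT GAG TCT ATG AGT TTG TAG ACA ATG TGT GCG CGT CCA TGA GAT CTC — ATG at 27, stop TAG at 36 → 12 nt; ATG at 42, stop TGA at 57 → 18 nt.
Forward-strand max 33 nt; reverse-strand max 18 nt. The forward strand has the longer ORF.

forward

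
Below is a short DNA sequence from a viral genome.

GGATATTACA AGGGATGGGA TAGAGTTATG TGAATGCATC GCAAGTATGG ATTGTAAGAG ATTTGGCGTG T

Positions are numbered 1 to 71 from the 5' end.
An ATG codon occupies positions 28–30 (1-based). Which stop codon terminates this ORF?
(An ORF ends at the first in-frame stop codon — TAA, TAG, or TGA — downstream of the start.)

TGA

Codons from position 28: ATG (28–30), TGA (31–33).
The first in-frame stop codon is TGA.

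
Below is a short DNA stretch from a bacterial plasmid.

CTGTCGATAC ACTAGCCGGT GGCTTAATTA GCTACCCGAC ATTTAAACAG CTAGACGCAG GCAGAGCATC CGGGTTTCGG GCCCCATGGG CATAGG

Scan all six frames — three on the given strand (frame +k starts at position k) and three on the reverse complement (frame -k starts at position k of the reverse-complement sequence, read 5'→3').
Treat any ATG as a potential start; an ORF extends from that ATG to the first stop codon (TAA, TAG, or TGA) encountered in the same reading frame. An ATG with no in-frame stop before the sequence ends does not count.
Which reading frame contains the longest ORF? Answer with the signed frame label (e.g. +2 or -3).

-1

Reverse complement (5'→3'): CCTATGCCCATGGGGCCCGAAACCCGGATGCTCTGCCTGCGTCTAGCTGTTTAAATGTCGGGTAGCTAATTAAGCCACCGGCTAGTGTATCGACAG
Frame +1: CTG TCG ATA CAC TAG CCG GTG GCT TAA TTA GCT ACC CGA CAT TTA AAC AGC TAG ACG CAG GCA GAG CAT CCG GGT TTC GGG CCC CAT GGG CAT AGG — no ATG→stop ORF.
Frame +2: TGT CGA TAC ACT AGC CGG TGG CTT AAT TAG CTA CCC GAC ATT TAA ACA GCT AGA CGC AGG CAG AGC ATC CGG GTT TCG GGC CCC ATG GGC ATA — no ATG→stop ORF.
Frame +3: GTC GAT ACA CTA GCC GGT GGC TTA ATT AGC TAC CCG ACA TTT AAA CAG CTA GAC GCA GGC AGA GCA TCC GGG TTT CGG GCC CCA TGG GCA TAG — no ATG→stop ORF.
Frame -1: CCT ATG CCC ATG GGG CCC GAA ACC CGG ATG CTC TGC CTG CGT CTA GCT GTT TAA ATG TCG GGT AGC TAA TTA AGC CAC CGG CTA GTG TAT CGA CAG — ATG at 4, stop TAA at 52 → 51 nt; ATG at 10, stop TAA at 52 → 45 nt; ATG at 28, stop TAA at 52 → 27 nt; ATG at 55, stop TAA at 67 → 15 nt.
Frame -2: CTA TGC CCA TGG GGC CCG AAA CCC GGA TGC TCT GCC TGC GTC TAG CTG TTT AAA TGT CGG GTA GCT AAT TAA GCC ACC GGC TAG TGT ATC GAC — no ATG→stop ORF.
Frame -3: TAT GCC CAT GGG GCC CGA AAC CCG GAT GCT CTG CCT GCG TCT AGC TGT TTA AAT GTC GGG TAG CTA ATT AAG CCA CCG GCT AGT GTA TCG ACA — no ATG→stop ORF.
Longest ORF is 51 nt in frame -1 (positions 4–54).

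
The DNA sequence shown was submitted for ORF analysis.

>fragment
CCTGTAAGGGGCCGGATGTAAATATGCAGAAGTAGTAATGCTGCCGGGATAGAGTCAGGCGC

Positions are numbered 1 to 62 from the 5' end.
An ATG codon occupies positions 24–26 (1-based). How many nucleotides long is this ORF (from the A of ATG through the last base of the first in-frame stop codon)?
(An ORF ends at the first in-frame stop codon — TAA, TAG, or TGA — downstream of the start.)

Codons from position 24: ATG (24–26), CAG (27–29), AAG (30–32), TAG (33–35).
TAG is the first in-frame stop; ORF spans 24–35, 12 nucleotides.

12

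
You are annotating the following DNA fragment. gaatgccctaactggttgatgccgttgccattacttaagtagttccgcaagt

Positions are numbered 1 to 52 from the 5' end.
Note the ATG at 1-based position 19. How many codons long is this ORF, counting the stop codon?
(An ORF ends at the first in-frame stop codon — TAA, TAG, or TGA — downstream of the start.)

8

Codons from position 19: ATG (19–21), CCG (22–24), TTG (25–27), CCA (28–30), TTA (31–33), CTT (34–36), AAG (37–39), TAG (40–42).
TAG is the first in-frame stop; that's 8 codons including the stop.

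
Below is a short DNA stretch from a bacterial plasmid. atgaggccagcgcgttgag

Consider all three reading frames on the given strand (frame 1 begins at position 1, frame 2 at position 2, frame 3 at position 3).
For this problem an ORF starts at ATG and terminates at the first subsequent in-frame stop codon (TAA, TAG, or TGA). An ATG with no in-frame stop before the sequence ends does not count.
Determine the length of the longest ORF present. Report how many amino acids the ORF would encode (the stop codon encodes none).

Frame 1: ATG AGG CCA GCG CGT TGA — ATG at 1, stop TGA at 16 → 18 nt.
Frame 2: TGA GGC CAG CGC GTT GAG — no ATG→stop ORF.
Frame 3: GAG GCC AGC GCG TTG — no ATG→stop ORF.
Longest: frame 1, positions 1–18, 18 nt = 6 codons = 5 aa. → 5 amino acids.

5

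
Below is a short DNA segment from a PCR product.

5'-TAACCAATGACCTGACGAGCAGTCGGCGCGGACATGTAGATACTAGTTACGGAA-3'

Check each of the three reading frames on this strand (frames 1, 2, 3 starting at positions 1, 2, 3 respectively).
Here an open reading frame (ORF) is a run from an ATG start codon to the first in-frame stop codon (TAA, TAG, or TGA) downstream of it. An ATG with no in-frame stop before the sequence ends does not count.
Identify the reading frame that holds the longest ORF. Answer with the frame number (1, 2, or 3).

1

Frame 1: TAA CCA ATG ACC TGA CGA GCA GTC GGC GCG GAC ATG TAG ATA CTA GTT ACG GAA — ATG at 7, stop TGA at 13 → 9 nt; ATG at 34, stop TAG at 37 → 6 nt.
Frame 2: AAC CAA TGA CCT GAC GAG CAG TCG GCG CGG ACA TGT AGA TAC TAG TTA CGG — no ATG→stop ORF.
Frame 3: ACC AAT GAC CTG ACG AGC AGT CGG CGC GGA CAT GTA GAT ACT AGT TAC GGA — no ATG→stop ORF.
Longest ORF is 9 nt in frame 1 (positions 7–15).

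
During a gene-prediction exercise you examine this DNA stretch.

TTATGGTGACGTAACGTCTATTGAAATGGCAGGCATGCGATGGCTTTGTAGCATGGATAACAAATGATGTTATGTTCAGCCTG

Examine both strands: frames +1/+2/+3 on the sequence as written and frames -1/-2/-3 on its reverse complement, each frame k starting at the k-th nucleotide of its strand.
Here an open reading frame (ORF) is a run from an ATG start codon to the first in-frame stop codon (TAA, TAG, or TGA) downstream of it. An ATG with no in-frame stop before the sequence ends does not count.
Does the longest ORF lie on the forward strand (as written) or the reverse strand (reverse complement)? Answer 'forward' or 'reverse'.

reverse

Reverse complement (5'→3'): CAGGCTGAACATAACATCATTTGTTATCCATGCTACAAAGCCATCGCATGCCTGCCATTTCAATAGACGTTACGTCACCATAA
Frame +1: TTA TGG TGA CGT AAC GTC TAT TGA AAT GGC AGG CAT GCG ATG GCT TTG TAG CAT GGA TAA CAA ATG ATG TTA TGT TCA GCC — ATG at 40, stop TAG at 49 → 12 nt.
Frame +2: TAT GGT GAC GTA ACG TCT ATT GAA ATG GCA GGC ATG CGA TGG CTT TGT AGC ATG GAT AAC AAA TGA TGT TAT GTT CAG CCT — ATG at 26, stop TGA at 65 → 42 nt; ATG at 35, stop TGA at 65 → 33 nt; ATG at 53, stop TGA at 65 → 15 nt.
Frame +3: ATG GTG ACG TAA CGT CTA TTG AAA TGG CAG GCA TGC GAT GGC TTT GTA GCA TGG ATA ACA AAT GAT GTT ATG TTC AGC CTG — ATG at 3, stop TAA at 12 → 12 nt.
Frame -1: CAG GCT GAA CAT AAC ATC ATT TGT TAT CCA TGC TAC AAA GCC ATC GCA TGC CTG CCA TTT CAA TAG ACG TTA CGT CAC CAT — no ATG→stop ORF.
Frame -2: AGG CTG AAC ATA ACA TCA TTT GTT ATC CAT GCT ACA AAG CCA TCG CAT GCC TGC CAT TTC AAT AGA CGT TAC GTC ACC ATA — no ATG→stop ORF.
Frame -3: GGC TGA ACA TAA CAT CAT TTG TTA TCC ATG CTA CAA AGC CAT CGC ATG CCT GCC ATT TCA ATA GAC GTT ACG TCA CCA TAA — ATG at 30, stop TAA at 81 → 54 nt; ATG at 48, stop TAA at 81 → 36 nt.
Forward-strand max 42 nt; reverse-strand max 54 nt. The reverse strand has the longer ORF.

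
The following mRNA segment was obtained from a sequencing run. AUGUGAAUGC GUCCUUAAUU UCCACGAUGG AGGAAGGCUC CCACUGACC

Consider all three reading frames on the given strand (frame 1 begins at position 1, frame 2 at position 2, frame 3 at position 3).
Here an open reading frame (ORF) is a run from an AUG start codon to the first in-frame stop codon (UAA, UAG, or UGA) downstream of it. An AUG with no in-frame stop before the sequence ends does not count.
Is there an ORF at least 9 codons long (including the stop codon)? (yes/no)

no

Frame 1: AUG UGA AUG CGU CCU UAA UUU CCA CGA UGG AGG AAG GCU CCC ACU GAC — AUG at 1, stop UGA at 4 → 6 nt; AUG at 7, stop UAA at 16 → 12 nt.
Frame 2: UGU GAA UGC GUC CUU AAU UUC CAC GAU GGA GGA AGG CUC CCA CUG ACC — no AUG→stop ORF.
Frame 3: GUG AAU GCG UCC UUA AUU UCC ACG AUG GAG GAA GGC UCC CAC UGA — AUG at 27, stop UGA at 45 → 21 nt.
Largest ORF found is 7 codons < 9, so no.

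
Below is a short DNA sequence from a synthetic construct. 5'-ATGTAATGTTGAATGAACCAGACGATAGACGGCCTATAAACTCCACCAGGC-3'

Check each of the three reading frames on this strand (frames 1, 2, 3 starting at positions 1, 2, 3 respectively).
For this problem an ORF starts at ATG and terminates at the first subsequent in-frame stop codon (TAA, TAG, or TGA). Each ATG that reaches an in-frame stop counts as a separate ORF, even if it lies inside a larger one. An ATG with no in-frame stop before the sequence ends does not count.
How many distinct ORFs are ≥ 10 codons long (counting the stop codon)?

0

Frame 1: ATG TAA TGT TGA ATG AAC CAG ACG ATA GAC GGC CTA TAA ACT CCA CCA GGC — ATG at 1, stop TAA at 4 → 6 nt; ATG at 13, stop TAA at 37 → 27 nt.
Frame 2: TGT AAT GTT GAA TGA ACC AGA CGA TAG ACG GCC TAT AAA CTC CAC CAG — no ATG→stop ORF.
Frame 3: GTA ATG TTG AAT GAA CCA GAC GAT AGA CGG CCT ATA AAC TCC ACC AGG — no ATG→stop ORF.
No ORF reaches 10 codons. Count = 0.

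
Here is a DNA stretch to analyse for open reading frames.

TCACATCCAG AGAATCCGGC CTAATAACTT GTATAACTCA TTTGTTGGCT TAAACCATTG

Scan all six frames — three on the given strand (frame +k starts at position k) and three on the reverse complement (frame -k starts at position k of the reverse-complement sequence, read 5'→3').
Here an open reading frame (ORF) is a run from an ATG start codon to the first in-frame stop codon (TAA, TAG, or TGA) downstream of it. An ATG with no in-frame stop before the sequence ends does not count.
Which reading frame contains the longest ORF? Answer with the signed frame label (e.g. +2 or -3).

Reverse complement (5'→3'): CAATGGTTTAAGCCAACAAATGAGTTATACAAGTTATTAGGCCGGATTCTCTGGATGTGA
Frame +1: TCA CAT CCA GAG AAT CCG GCC TAA TAA CTT GTA TAA CTC ATT TGT TGG CTT AAA CCA TTG — no ATG→stop ORF.
Frame +2: CAC ATC CAG AGA ATC CGG CCT AAT AAC TTG TAT AAC TCA TTT GTT GGC TTA AAC CAT — no ATG→stop ORF.
Frame +3: ACA TCC AGA GAA TCC GGC CTA ATA ACT TGT ATA ACT CAT TTG TTG GCT TAA ACC ATT — no ATG→stop ORF.
Frame -1: CAA TGG TTT AAG CCA ACA AAT GAG TTA TAC AAG TTA TTA GGC CGG ATT CTC TGG ATG TGA — ATG at 55, stop TGA at 58 → 6 nt.
Frame -2: AAT GGT TTA AGC CAA CAA ATG AGT TAT ACA AGT TAT TAG GCC GGA TTC TCT GGA TGT — ATG at 20, stop TAG at 38 → 21 nt.
Frame -3: ATG GTT TAA GCC AAC AAA TGA GTT ATA CAA GTT ATT AGG CCG GAT TCT CTG GAT GTG — ATG at 3, stop TAA at 9 → 9 nt.
Longest ORF is 21 nt in frame -2 (positions 20–40).

-2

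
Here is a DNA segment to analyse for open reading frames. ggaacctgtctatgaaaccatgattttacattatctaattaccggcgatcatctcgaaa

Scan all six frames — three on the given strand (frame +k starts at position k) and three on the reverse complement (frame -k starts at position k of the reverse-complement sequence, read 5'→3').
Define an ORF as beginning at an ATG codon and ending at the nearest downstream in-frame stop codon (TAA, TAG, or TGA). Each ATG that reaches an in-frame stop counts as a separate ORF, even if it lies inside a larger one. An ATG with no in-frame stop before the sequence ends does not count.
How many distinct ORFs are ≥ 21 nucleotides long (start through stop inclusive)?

Reverse complement (5'→3'): TTTCGAGATGATCGCCGGTAATTAGATAATGTAAAATCATGGTTTCATAGACAGGTTCC
Frame +1: GGA ACC TGT CTA TGA AAC CAT GAT TTT ACA TTA TCT AAT TAC CGG CGA TCA TCT CGA — no ATG→stop ORF.
Frame +2: GAA CCT GTC TAT GAA ACC ATG ATT TTA CAT TAT CTA ATT ACC GGC GAT CAT CTC GAA — no ATG→stop ORF.
Frame +3: AAC CTG TCT ATG AAA CCA TGA TTT TAC ATT ATC TAA TTA CCG GCG ATC ATC TCG AAA — ATG at 12, stop TGA at 21 → 12 nt.
Frame -1: TTT CGA GAT GAT CGC CGG TAA TTA GAT AAT GTA AAA TCA TGG TTT CAT AGA CAG GTT — no ATG→stop ORF.
Frame -2: TTC GAG ATG ATC GCC GGT AAT TAG ATA ATG TAA AAT CAT GGT TTC ATA GAC AGG TTC — ATG at 8, stop TAG at 23 → 18 nt; ATG at 29, stop TAA at 32 → 6 nt.
Frame -3: TCG AGA TGA TCG CCG GTA ATT AGA TAA TGT AAA ATC ATG GTT TCA TAG ACA GGT TCC — ATG at 39, stop TAG at 48 → 12 nt.
No ORF reaches 21 nucleotides. Count = 0.

0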